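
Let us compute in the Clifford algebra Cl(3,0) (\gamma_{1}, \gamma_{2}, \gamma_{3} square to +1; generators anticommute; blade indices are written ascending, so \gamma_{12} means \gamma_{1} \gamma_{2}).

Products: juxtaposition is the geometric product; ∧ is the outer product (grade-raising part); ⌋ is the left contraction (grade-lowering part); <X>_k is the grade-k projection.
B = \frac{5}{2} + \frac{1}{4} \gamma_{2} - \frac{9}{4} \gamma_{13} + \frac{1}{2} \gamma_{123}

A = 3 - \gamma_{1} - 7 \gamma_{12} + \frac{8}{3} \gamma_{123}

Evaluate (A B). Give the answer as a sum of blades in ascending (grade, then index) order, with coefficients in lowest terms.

step 1: \frac{37}{6} - \frac{17}{4} \gamma_{1} - \frac{21}{4} \gamma_{2} + \frac{23}{4} \gamma_{3} - \frac{71}{4} \gamma_{12} - \frac{89}{12} \gamma_{13} - \frac{65}{4} \gamma_{23} + \frac{49}{6} \gamma_{123}
Answer: \frac{37}{6} - \frac{17}{4} \gamma_{1} - \frac{21}{4} \gamma_{2} + \frac{23}{4} \gamma_{3} - \frac{71}{4} \gamma_{12} - \frac{89}{12} \gamma_{13} - \frac{65}{4} \gamma_{23} + \frac{49}{6} \gamma_{123}


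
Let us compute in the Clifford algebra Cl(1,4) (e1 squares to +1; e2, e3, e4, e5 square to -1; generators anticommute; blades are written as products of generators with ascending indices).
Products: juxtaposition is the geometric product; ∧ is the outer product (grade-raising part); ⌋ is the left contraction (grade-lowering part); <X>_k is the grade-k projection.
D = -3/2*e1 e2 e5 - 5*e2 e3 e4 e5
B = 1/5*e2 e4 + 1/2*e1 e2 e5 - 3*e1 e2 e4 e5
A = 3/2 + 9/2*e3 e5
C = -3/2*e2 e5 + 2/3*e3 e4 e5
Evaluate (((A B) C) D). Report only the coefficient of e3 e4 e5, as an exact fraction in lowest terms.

step 1: 3/10*e2 e4 - 9/4*e1 e2 e3 + 3/4*e1 e2 e5 - 27/2*e1 e2 e3 e4 - 9/2*e1 e2 e4 e5 - 9/10*e2 e3 e4 e5
step 2: 9/8*e1 - 3/5*e2 + 27/4*e1 e4 - 27/20*e3 e4 - 9/20*e4 e5 + 3*e1 e2 e3 + 9*e1 e2 e5 + 27/8*e1 e3 e5 + 1/5*e2 e3 e5 - 1/2*e1 e2 e3 e4 + 3/2*e1 e2 e4 e5 - 81/4*e1 e3 e4 e5
step 3: 27/2 + 13/4*e4 - 405/4*e1 e2 - 36/5*e1 e3 + 17/5*e1 e5 + 45/16*e2 e3 - 135/16*e2 e5 - 9/2*e3 e5 - 351/20*e1 e2 e4 + 45*e1 e3 e4 + 15*e1 e4 e5 - 243/8*e2 e3 e4 - 81/8*e2 e4 e5 - 9/4*e3 e4 e5 + 135/4*e1 e2 e3 e5 - 18/5*e1 e2 e3 e4 e5
Answer: -9/4


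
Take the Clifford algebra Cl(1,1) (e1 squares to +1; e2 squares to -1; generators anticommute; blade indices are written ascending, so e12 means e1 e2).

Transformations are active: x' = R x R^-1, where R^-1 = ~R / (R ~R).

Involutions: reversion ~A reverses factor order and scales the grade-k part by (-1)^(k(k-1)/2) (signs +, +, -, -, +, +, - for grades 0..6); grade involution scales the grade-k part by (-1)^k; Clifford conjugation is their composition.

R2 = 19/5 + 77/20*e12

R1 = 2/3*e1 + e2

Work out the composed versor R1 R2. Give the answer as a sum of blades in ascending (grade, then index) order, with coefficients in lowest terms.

Distribute over the terms of R1 (each basis-blade product reordered to ascending indices, repeated generators contracted through their squares):
(2/3*e1) R2 = 38/15*e1 + 77/30*e2
(e2) R2 = 77/20*e1 + 19/5*e2
Summing the partial products and collecting blades:
Answer: 383/60*e1 + 191/30*e2


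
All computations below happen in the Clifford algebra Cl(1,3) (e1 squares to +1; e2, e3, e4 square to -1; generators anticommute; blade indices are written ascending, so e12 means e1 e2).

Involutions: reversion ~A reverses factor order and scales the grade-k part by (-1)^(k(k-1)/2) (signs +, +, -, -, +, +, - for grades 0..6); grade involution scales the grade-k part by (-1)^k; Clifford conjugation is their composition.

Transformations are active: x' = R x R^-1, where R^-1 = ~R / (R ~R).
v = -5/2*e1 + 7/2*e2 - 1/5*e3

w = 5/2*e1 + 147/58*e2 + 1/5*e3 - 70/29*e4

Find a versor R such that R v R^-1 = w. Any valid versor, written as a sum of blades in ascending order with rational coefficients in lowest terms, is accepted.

A norm check does it: q(v) = q(w) = -151/25, hence R = v + w = 175/29*e2 - 70/29*e4 realises the map — parallel part kept, (v - w)/2 negated, v carried to w.
Answer: 175/29*e2 - 70/29*e4


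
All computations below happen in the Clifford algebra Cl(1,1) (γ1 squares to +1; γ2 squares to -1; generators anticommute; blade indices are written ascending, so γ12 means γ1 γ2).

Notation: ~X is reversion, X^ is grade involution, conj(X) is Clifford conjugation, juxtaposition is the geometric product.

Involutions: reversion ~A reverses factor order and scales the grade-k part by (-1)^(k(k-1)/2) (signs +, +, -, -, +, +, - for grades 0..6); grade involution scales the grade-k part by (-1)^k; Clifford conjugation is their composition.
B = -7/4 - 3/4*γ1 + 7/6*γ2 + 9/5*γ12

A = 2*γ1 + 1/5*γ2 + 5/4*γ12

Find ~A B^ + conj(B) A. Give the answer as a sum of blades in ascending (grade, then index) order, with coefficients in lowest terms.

first term: -31/60 - 2759/600*γ1 + 67/16*γ2 - 71/240*γ12
second term: -31/60 - 2759/600*γ1 + 67/16*γ2 + 71/240*γ12
Answer: -31/30 - 2759/300*γ1 + 67/8*γ2


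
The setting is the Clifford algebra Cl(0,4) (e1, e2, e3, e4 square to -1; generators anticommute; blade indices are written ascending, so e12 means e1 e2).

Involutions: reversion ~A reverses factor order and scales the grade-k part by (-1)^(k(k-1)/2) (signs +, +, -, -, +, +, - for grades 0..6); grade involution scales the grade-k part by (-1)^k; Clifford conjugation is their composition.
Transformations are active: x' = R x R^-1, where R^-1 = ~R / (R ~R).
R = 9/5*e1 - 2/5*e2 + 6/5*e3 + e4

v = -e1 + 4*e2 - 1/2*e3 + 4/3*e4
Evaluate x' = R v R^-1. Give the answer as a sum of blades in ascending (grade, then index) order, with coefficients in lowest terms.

~R = 9/5*e1 - 2/5*e2 + 6/5*e3 + e4, and R ~R = -146/25, so R^-1 = ~R / (-146/25).
R v = 8/3 + 34/5*e12 + 3/10*e13 + 17/5*e14 - 23/5*e23 - 68/15*e24 + 21/10*e34
Answer: -47/73*e1 - 796/219*e2 - 87/146*e3 - 164/73*e4


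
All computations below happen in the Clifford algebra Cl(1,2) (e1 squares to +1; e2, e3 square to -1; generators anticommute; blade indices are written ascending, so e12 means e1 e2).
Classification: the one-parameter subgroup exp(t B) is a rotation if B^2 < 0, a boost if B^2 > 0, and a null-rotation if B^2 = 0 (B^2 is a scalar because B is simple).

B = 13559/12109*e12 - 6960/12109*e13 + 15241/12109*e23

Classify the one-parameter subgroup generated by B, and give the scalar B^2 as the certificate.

B^2 term by term: the squares give (13559/12109)^2*(e12)^2 + (-6960/12109)^2*(e13)^2 + (15241/12109)^2*(e23)^2 = 183846481/146627881*(+1) + 48441600/146627881*(+1) + 232288081/146627881*(-1) = 0 (each basis 2-blade squares to minus the product of its generators' squares); cross terms between blades sharing an index anticommute and cancel. So B^2 = 0.
Answer: null-rotation, certificate B^2 = 0. One invariant decides it: the square 0 survives every conjugation, and its sign is exactly the classification.


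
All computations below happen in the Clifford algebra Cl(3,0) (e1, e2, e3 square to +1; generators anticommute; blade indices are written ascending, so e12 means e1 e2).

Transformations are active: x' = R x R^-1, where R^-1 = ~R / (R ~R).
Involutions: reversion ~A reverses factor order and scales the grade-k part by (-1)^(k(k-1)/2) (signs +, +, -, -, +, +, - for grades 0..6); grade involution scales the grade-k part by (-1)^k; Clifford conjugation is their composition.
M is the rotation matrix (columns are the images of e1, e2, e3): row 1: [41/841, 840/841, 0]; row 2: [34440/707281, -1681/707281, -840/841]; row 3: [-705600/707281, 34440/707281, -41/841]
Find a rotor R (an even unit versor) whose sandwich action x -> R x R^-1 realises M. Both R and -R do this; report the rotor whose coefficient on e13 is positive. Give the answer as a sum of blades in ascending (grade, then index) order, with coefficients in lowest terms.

Method: write R = a + b12*e12 + b13*e13 + b23*e23 with a^2 + b12^2 + b13^2 + b23^2 = 1 (so R^-1 = ~R). Expanding the columns R e_j ~R gives tr M = 4a^2 - 1 and, from the antisymmetric part, M21 - M12 = -4a*b12, M13 - M31 = 4a*b13, M32 - M23 = -4a*b23.
Here tr M = -1681/707281, so a^2 = (1 + tr M)/4 = 176400/707281 and a = ±420/841. Taking a = 420/841: M21 - M12 = -672000/707281, M13 - M31 = 705600/707281, M32 - M23 = 740880/707281, giving b12 = 400/841, b13 = 420/841, b23 = -441/841, i.e. R = 420/841 + 400/841*e12 + 420/841*e13 - 441/841*e23.
Its e13 coefficient is already positive.
Answer: 420/841 + 400/841*e12 + 420/841*e13 - 441/841*e23. Sheet selection: the two-to-one cover makes ±R indistinguishable at the matrix level (trace -1681/707281), so uniqueness comes from the required sign on e13.


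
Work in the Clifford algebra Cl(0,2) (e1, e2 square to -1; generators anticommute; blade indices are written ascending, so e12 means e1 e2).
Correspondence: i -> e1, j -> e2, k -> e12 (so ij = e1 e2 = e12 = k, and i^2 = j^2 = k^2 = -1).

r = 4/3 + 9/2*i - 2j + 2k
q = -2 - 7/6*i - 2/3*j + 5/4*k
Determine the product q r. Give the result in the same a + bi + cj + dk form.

In blades: q = -2 - 7/6*e1 - 2/3*e2 + 5/4*e12, r = 4/3 + 9/2*e1 - 2*e2 + 2*e12.
Distribute q over r term by term (generator squares from the signature, products reordered to ascending indices): (-2)*r = -8/3 - 9*e1 + 4*e2 - 4*e12; (-7/6*e1)*r = 21/4 - 14/9*e1 + 7/3*e2 + 7/3*e12; (-2/3*e2)*r = -4/3 - 4/3*e1 - 8/9*e2 + 3*e12; (5/4*e12)*r = -5/2 + 5/2*e1 + 45/8*e2 + 5/3*e12.
Sum: -5/4 - 169/18*e1 + 797/72*e2 + 3*e12; translating back through the correspondence:
Answer: -5/4 - 169/18*i + 797/72*j + 3k


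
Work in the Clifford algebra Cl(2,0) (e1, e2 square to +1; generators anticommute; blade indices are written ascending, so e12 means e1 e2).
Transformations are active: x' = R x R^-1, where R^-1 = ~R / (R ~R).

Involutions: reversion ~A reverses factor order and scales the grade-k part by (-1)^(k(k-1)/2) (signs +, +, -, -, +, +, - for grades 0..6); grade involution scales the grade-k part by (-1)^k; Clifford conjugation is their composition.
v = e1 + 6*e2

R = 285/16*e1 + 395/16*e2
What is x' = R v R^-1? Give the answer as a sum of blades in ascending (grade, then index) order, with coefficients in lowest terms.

~R = 285/16*e1 + 395/16*e2, and R ~R = 118625/128, so R^-1 = ~R / (118625/128).
R v = 2655/16 + 1315/16*e12
Answer: 25522/4745*e1 + 13479/4745*e2


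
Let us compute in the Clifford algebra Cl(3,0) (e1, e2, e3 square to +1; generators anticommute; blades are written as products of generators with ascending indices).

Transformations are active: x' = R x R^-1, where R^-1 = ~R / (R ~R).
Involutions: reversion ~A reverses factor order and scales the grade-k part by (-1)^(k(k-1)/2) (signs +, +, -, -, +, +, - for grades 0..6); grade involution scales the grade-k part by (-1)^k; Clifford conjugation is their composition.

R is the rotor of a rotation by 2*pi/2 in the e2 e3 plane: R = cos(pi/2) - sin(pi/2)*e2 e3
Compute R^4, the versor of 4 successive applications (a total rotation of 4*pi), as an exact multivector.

Rotor phase runs at HALF the rotation angle; powers of one rotor simply add phase, so after 4 steps in e2 e3 the phase is 4*pi/2 = 2*pi and R^4 = cos(2*pi) - sin(2*pi)*e2 e3.
cos(2*pi) = 1 and sin(2*pi) = 0, so R^4 = 1. The total rotation 4*pi is 2 full turns, so every vector returns to itself, yet the rotor is +1, back on the identity sheet (an even number of 2*pi turns).
Answer: 1


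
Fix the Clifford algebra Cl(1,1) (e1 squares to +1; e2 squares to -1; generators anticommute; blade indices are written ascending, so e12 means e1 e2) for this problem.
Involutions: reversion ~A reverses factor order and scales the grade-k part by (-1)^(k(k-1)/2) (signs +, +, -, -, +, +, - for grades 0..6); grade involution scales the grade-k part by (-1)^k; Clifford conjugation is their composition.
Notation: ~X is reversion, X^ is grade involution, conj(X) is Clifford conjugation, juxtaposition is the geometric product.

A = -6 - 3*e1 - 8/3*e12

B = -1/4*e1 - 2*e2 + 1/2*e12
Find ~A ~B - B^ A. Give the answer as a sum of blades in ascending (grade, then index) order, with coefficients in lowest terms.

first term: -7/12 + 41/6*e1 + 85/6*e2 + 9*e12
second term: -25/12 - 41/6*e1 - 67/6*e2 + 3*e12
Answer: 3/2 + 41/3*e1 + 76/3*e2 + 6*e12


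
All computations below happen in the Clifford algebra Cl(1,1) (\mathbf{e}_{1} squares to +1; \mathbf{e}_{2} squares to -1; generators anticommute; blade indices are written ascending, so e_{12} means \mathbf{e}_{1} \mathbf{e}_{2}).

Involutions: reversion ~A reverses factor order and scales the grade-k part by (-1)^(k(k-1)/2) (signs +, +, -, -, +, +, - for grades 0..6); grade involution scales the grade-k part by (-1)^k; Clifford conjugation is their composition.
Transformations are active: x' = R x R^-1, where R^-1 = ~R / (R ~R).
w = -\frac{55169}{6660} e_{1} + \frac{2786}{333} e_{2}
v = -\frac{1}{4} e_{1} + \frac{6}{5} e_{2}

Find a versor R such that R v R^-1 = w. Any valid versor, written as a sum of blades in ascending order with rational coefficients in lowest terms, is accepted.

Since q(v) = q(w) = -\frac{551}{400}, the sum R = v + w = -\frac{28417}{3330} e_{1} + \frac{15928}{1665} e_{2} does the job whenever invertible.
Answer: -\frac{28417}{3330} e_{1} + \frac{15928}{1665} e_{2}


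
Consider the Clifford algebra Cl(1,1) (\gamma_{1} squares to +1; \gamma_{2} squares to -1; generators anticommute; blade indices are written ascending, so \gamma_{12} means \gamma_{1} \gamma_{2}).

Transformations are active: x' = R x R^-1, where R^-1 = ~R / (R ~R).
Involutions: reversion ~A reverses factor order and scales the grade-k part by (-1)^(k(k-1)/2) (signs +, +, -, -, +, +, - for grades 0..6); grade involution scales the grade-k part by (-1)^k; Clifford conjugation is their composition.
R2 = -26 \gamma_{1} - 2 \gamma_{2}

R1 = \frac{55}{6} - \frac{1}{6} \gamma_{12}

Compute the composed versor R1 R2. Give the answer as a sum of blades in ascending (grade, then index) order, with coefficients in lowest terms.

Distribute over the terms of R1 (each basis-blade product reordered to ascending indices, repeated generators contracted through their squares):
(\frac{55}{6}) R2 = -\frac{715}{3} \gamma_{1} - \frac{55}{3} \gamma_{2}
(-\frac{1}{6} \gamma_{12}) R2 = -\frac{1}{3} \gamma_{1} - \frac{13}{3} \gamma_{2}
Summing the partial products and collecting blades:
Answer: -\frac{716}{3} \gamma_{1} - \frac{68}{3} \gamma_{2}


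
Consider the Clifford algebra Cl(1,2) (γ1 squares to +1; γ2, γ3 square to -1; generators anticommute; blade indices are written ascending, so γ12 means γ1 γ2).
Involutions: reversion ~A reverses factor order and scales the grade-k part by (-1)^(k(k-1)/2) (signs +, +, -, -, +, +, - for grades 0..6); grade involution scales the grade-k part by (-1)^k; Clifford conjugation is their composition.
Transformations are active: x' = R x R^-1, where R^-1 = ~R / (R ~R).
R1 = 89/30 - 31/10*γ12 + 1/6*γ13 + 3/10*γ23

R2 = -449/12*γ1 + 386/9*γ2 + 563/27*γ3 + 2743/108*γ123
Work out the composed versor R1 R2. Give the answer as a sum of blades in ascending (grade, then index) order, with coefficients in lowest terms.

Distribute over the terms of R1 (each basis-blade product reordered to ascending indices, repeated generators contracted through their squares):
(89/30) R2 = -39961/360*γ1 + 17177/135*γ2 + 50107/810*γ3 + 244127/3240*γ123
(-31/10*γ12) R2 = 5983/45*γ1 - 13919/120*γ2 - 85033/1080*γ3 - 17453/270*γ123
(1/6*γ13) R2 = -563/162*γ1 - 2743/648*γ2 + 449/72*γ3 - 193/27*γ123
(3/10*γ23) R2 = -2743/360*γ1 - 563/90*γ2 + 193/15*γ3 - 449/40*γ123
Summing the partial products and collecting blades:
Answer: 1759/162*γ1 + 613/810*γ2 + 3611/1620*γ3 - 12419/1620*γ123


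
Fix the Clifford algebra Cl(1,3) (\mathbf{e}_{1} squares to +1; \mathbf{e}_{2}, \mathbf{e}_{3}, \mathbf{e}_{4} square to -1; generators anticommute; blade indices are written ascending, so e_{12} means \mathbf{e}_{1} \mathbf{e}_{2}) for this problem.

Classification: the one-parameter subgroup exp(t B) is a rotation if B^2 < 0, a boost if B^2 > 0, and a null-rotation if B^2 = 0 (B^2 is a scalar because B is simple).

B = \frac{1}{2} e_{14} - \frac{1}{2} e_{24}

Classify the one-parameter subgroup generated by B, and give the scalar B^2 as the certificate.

B^2 term by term: the squares give (\frac{1}{2})^2*(e_{14})^2 + (-\frac{1}{2})^2*(e_{24})^2 = \frac{1}{4}*(+1) + \frac{1}{4}*(-1) = 0 (each basis 2-blade squares to minus the product of its generators' squares); cross terms between blades sharing an index anticommute and cancel. So B^2 = 0.
Answer: null-rotation, certificate B^2 = 0. Certificate logic: 0 is a conjugation-invariant scalar, so its sign fixes rotation versus boost versus null-rotation outright.


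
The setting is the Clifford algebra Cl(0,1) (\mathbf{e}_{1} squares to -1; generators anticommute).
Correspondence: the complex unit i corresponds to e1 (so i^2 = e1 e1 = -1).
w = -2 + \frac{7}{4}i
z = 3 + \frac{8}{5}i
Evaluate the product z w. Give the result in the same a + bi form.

In blades: z = 3 + \frac{8}{5} e_{1}, w = -2 + \frac{7}{4} e_{1}.
Distribute z over w term by term (generator squares from the signature, products reordered to ascending indices): (3)*w = -6 + \frac{21}{4} e_{1}; (\frac{8}{5} e_{1})*w = -\frac{14}{5} - \frac{16}{5} e_{1}.
Sum: -\frac{44}{5} + \frac{41}{20} e_{1}; translating back through the correspondence:
Answer: -\frac{44}{5} + \frac{41}{20}i


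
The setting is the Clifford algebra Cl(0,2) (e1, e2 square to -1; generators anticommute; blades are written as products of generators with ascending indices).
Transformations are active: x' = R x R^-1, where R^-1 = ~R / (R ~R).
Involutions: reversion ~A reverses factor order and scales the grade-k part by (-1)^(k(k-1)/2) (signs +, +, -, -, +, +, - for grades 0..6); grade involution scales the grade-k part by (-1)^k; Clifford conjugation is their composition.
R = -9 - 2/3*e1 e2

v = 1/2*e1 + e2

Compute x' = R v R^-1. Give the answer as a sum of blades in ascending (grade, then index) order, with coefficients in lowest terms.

~R = -9 + 2/3*e1 e2, and R ~R = 733/9, so R^-1 = ~R / (733/9).
R v = -23/6*e1 - 28/3*e2
Answer: 509/1466*e1 + 779/733*e2


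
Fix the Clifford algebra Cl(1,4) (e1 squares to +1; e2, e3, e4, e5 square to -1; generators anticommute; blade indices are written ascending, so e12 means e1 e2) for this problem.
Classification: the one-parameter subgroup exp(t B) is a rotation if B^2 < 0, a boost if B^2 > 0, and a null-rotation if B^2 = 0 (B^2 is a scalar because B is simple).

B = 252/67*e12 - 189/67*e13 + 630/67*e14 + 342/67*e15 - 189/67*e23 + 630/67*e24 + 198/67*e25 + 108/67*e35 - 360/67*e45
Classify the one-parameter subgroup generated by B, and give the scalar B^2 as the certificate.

B^2 term by term: the squares give (252/67)^2*(e12)^2 + (-189/67)^2*(e13)^2 + (630/67)^2*(e14)^2 + (342/67)^2*(e15)^2 + (-189/67)^2*(e23)^2 + (630/67)^2*(e24)^2 + (198/67)^2*(e25)^2 + (108/67)^2*(e35)^2 + (-360/67)^2*(e45)^2 = 63504/4489*(+1) + 35721/4489*(+1) + 396900/4489*(+1) + 116964/4489*(+1) + 35721/4489*(-1) + 396900/4489*(-1) + 39204/4489*(-1) + 11664/4489*(-1) + 129600/4489*(-1) = 0 (each basis 2-blade squares to minus the product of its generators' squares); cross terms between blades sharing an index anticommute and cancel; the commuting (index-disjoint) pairs give grade-4 terms 2*c*c'*(blade product), which cancel blade by blade — e1234: 238140/4489 - 238140/4489 = 0; e1235: 54432/4489 + 74844/4489 - 129276/4489 = 0; e1245: -181440/4489 - 249480/4489 + 430920/4489 = 0; e1345: 136080/4489 - 136080/4489 = 0; e2345: 136080/4489 - 136080/4489 = 0 — confirming B is simple. So B^2 = 0.
Answer: null-rotation, certificate B^2 = 0. Check the certificate: B^2 = 0, and that sign is decisive whatever form B takes.


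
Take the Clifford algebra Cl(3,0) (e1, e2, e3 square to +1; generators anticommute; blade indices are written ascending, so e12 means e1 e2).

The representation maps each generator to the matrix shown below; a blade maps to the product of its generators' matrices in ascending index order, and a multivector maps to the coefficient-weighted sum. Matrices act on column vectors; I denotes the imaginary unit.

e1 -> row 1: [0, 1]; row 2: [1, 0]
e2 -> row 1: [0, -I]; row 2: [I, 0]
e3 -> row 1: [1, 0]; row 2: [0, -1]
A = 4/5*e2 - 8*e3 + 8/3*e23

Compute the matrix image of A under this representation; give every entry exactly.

Bivector images (products of the table entries): rho(e23) = rho(e2)rho(e3) = row 1: [0, I]; row 2: [I, 0].
M = (4/5)*rho(e2) + (-8)*rho(e3) + (8/3)*rho(e23), summed entrywise:
Answer: row 1: [-8, 28*I/15]; row 2: [52*I/15, 8]


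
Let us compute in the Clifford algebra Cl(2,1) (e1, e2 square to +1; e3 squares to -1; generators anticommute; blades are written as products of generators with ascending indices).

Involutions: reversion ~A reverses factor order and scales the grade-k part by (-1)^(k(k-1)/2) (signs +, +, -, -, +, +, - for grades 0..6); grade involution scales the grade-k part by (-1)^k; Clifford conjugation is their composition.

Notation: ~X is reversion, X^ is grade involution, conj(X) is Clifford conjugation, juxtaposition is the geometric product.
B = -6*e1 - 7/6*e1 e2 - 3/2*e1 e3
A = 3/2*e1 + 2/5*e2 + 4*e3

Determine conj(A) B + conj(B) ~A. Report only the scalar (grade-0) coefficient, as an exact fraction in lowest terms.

first term: 9 + 83/15*e1 + 7/4*e2 + 9/4*e3 - 12/5*e1 e2 - 24*e1 e3 + 61/15*e1 e2 e3
second term: 9 - 83/15*e1 - 7/4*e2 - 9/4*e3 + 12/5*e1 e2 + 24*e1 e3 + 61/15*e1 e2 e3
Answer: 18


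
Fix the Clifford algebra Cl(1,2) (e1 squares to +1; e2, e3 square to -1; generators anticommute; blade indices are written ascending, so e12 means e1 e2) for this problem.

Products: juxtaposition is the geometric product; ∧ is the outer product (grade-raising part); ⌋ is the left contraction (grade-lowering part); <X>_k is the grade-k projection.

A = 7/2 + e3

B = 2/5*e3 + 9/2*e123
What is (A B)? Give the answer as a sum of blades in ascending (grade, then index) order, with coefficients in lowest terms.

step 1: -2/5 + 7/5*e3 - 9/2*e12 + 63/4*e123
Answer: -2/5 + 7/5*e3 - 9/2*e12 + 63/4*e123


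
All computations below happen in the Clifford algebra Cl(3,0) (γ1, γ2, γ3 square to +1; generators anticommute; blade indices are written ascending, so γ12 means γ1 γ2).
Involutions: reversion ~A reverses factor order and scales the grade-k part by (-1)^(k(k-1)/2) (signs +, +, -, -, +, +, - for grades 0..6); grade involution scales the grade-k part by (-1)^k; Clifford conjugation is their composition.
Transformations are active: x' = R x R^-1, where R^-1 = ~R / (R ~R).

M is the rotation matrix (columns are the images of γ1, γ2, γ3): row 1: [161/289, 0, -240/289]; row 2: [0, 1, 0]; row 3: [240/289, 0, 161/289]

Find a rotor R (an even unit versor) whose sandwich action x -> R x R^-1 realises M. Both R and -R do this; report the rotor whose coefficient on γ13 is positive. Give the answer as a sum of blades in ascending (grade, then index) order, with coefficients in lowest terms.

Method: write R = a + b12*γ12 + b13*γ13 + b23*γ23 with a^2 + b12^2 + b13^2 + b23^2 = 1 (so R^-1 = ~R). Expanding the columns R e_j ~R gives tr M = 4a^2 - 1 and, from the antisymmetric part, M21 - M12 = -4a*b12, M13 - M31 = 4a*b13, M32 - M23 = -4a*b23.
Here tr M = 611/289, so a^2 = (1 + tr M)/4 = 225/289 and a = ±15/17. Taking a = 15/17: M21 - M12 = 0, M13 - M31 = -480/289, M32 - M23 = 0, giving b12 = 0, b13 = -8/17, b23 = 0, i.e. R = 15/17 - 8/17*γ13.
Its γ13 coefficient is negative, so report the other preimage -R.
Answer: -15/17 + 8/17*γ13. Why the constraint matters: R and -R act identically through the sandwich — M has trace 611/289 either way — so only the sign condition on γ13 picks one of the two preimages.


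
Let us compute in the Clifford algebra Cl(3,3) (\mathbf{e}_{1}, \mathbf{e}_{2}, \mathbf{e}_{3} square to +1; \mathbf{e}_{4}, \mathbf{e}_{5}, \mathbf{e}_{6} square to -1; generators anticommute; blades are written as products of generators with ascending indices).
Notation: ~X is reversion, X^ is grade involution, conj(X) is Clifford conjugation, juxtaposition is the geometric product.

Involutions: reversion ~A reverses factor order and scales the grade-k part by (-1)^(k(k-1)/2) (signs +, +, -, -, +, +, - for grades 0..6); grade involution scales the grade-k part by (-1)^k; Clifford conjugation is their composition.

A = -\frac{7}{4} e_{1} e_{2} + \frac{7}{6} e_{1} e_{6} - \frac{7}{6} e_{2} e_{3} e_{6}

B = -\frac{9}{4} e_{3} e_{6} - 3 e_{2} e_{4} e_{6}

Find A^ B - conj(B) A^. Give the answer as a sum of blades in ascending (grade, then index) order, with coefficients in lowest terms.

first term: -\frac{21}{8} e_{2} - \frac{21}{8} e_{1} e_{3} - \frac{7}{2} e_{3} e_{4} + \frac{7}{2} e_{1} e_{2} e_{4} + \frac{21}{4} e_{1} e_{4} e_{6} + \frac{63}{16} e_{1} e_{2} e_{3} e_{6}
second term: \frac{21}{8} e_{2} - \frac{21}{8} e_{1} e_{3} + \frac{7}{2} e_{3} e_{4} - \frac{7}{2} e_{1} e_{2} e_{4} - \frac{21}{4} e_{1} e_{4} e_{6} - \frac{63}{16} e_{1} e_{2} e_{3} e_{6}
Answer: -\frac{21}{4} e_{2} - 7 e_{3} e_{4} + 7 e_{1} e_{2} e_{4} + \frac{21}{2} e_{1} e_{4} e_{6} + \frac{63}{8} e_{1} e_{2} e_{3} e_{6}


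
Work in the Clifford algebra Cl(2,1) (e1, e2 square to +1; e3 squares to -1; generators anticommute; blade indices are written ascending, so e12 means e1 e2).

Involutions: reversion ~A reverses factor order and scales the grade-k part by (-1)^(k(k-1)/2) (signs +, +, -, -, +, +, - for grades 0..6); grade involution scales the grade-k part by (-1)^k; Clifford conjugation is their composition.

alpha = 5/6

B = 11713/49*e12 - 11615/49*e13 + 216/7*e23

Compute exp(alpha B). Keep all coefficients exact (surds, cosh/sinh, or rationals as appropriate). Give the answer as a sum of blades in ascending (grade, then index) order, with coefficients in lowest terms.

B^2 term by term: the squares give (11713/49)^2*(e12)^2 + (-11615/49)^2*(e13)^2 + (216/7)^2*(e23)^2 = 137194369/2401*(-1) + 134908225/2401*(+1) + 46656/49*(+1) = 0 (each basis 2-blade squares to minus the product of its generators' squares); cross terms between blades sharing an index anticommute and cancel. So B^2 = 0.
B^2 = 0, so the series closes: exp(alpha B) = 1 + alpha B (parabolic case).
Answer: 1 + 58565/294*e12 - 58075/294*e13 + 180/7*e23


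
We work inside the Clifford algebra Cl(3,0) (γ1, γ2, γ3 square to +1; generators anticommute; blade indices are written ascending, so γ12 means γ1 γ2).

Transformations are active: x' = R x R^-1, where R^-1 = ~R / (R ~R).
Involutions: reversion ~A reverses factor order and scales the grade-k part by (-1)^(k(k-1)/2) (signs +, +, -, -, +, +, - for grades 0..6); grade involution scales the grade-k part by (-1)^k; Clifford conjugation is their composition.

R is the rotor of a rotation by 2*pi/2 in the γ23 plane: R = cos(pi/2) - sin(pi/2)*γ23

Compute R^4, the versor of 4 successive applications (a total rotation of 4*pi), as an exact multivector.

Rotor phase runs at HALF the rotation angle; powers of one rotor simply add phase, so after 4 steps in γ23 the phase is 4*pi/2 = 2*pi and R^4 = cos(2*pi) - sin(2*pi)*γ23.
cos(2*pi) = 1 and sin(2*pi) = 0, so R^4 = 1. The total rotation 4*pi is 2 full turns, so every vector returns to itself, yet the rotor is +1, back on the identity sheet (an even number of 2*pi turns).
Answer: 1


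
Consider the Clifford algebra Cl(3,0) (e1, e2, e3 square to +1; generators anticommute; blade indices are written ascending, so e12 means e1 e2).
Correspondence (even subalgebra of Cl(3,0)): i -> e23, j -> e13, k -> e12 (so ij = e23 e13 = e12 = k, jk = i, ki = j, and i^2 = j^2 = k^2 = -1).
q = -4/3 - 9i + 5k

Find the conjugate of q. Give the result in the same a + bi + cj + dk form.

In blades: q = -4/3 + 5*e12 - 9*e23.
Quaternion conjugation is reversion on the even subalgebra: the scalar is fixed and every grade-2 blade flips sign, giving -4/3 - 5*e12 + 9*e23; translating back:
Answer: -4/3 + 9i - 5k


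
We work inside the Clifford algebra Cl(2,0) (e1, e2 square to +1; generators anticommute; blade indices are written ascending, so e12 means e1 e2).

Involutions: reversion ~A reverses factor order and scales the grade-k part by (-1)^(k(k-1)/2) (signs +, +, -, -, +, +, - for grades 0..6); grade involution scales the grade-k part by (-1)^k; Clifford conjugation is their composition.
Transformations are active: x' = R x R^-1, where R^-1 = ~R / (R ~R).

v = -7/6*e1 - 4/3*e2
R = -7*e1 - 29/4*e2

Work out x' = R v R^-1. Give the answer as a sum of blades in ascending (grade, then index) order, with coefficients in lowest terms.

~R = -7*e1 - 29/4*e2, and R ~R = 1625/16, so R^-1 = ~R / (1625/16).
R v = 107/6 + 7/8*e12
Answer: -12593/9750*e1 - 5912/4875*e2


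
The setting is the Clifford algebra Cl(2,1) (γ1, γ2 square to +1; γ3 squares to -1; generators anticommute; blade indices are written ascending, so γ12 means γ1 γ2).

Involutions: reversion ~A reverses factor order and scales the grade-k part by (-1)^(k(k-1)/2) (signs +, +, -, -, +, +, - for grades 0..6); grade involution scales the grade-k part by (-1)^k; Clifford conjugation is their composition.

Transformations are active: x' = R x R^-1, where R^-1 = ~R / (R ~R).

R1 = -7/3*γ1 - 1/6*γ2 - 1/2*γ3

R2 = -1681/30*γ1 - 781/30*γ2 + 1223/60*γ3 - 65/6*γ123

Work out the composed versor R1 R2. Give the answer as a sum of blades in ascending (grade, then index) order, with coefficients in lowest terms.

Distribute over the terms of R1 (each basis-blade product reordered to ascending indices, repeated generators contracted through their squares):
(-7/3*γ1) R2 = 11767/90 + 5467/90*γ12 - 8561/180*γ13 + 455/18*γ23
(-1/6*γ2) R2 = 781/180 - 1681/180*γ12 - 65/36*γ13 - 1223/360*γ23
(-1/2*γ3) R2 = 1223/120 - 65/12*γ12 - 1681/60*γ13 - 781/60*γ23
Summing the partial products and collecting blades:
Answer: 5811/40 + 4139/90*γ12 - 4643/60*γ13 + 3191/360*γ23


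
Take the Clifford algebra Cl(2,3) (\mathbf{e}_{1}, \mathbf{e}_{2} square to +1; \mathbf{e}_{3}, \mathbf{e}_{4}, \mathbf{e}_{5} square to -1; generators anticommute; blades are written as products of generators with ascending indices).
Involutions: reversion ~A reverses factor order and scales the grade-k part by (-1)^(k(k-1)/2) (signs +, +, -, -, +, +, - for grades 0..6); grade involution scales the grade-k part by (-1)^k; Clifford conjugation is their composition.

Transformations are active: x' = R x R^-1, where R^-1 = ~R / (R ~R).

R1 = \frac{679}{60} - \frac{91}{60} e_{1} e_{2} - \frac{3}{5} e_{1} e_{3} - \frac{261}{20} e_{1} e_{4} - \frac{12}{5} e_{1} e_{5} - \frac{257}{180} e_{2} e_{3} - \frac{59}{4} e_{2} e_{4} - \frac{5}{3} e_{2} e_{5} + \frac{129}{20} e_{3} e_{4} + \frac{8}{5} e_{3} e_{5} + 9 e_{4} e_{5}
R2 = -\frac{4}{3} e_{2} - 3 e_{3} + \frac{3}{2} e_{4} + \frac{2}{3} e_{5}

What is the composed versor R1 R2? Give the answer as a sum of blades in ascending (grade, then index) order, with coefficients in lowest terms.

Distribute over the terms of R2 (each basis-blade product reordered to ascending indices, repeated generators contracted through their squares):
R1 (-\frac{4}{3} e_{2}) = \frac{91}{45} e_{1} - \frac{679}{45} e_{2} - \frac{257}{135} e_{3} - \frac{59}{3} e_{4} - \frac{20}{9} e_{5} - \frac{4}{5} e_{1} e_{2} e_{3} - \frac{87}{5} e_{1} e_{2} e_{4} - \frac{16}{5} e_{1} e_{2} e_{5} - \frac{43}{5} e_{2} e_{3} e_{4} - \frac{32}{15} e_{2} e_{3} e_{5} - 12 e_{2} e_{4} e_{5}
R1 (-3 e_{3}) = -\frac{9}{5} e_{1} - \frac{257}{60} e_{2} - \frac{679}{20} e_{3} - \frac{387}{20} e_{4} - \frac{24}{5} e_{5} + \frac{91}{20} e_{1} e_{2} e_{3} - \frac{783}{20} e_{1} e_{3} e_{4} - \frac{36}{5} e_{1} e_{3} e_{5} - \frac{177}{4} e_{2} e_{3} e_{4} - 5 e_{2} e_{3} e_{5} - 27 e_{3} e_{4} e_{5}
R1 (\frac{3}{2} e_{4}) = \frac{783}{40} e_{1} + \frac{177}{8} e_{2} - \frac{387}{40} e_{3} + \frac{679}{40} e_{4} + \frac{27}{2} e_{5} - \frac{91}{40} e_{1} e_{2} e_{4} - \frac{9}{10} e_{1} e_{3} e_{4} + \frac{18}{5} e_{1} e_{4} e_{5} - \frac{257}{120} e_{2} e_{3} e_{4} + \frac{5}{2} e_{2} e_{4} e_{5} - \frac{12}{5} e_{3} e_{4} e_{5}
R1 (\frac{2}{3} e_{5}) = \frac{8}{5} e_{1} + \frac{10}{9} e_{2} - \frac{16}{15} e_{3} - 6 e_{4} + \frac{679}{90} e_{5} - \frac{91}{90} e_{1} e_{2} e_{5} - \frac{2}{5} e_{1} e_{3} e_{5} - \frac{87}{10} e_{1} e_{4} e_{5} - \frac{257}{270} e_{2} e_{3} e_{5} - \frac{59}{6} e_{2} e_{4} e_{5} + \frac{43}{10} e_{3} e_{4} e_{5}
Summing the partial products and collecting blades:
Answer: \frac{7703}{360} e_{1} + \frac{1391}{360} e_{2} - \frac{50323}{1080} e_{3} - \frac{673}{24} e_{4} + \frac{631}{45} e_{5} + \frac{15}{4} e_{1} e_{2} e_{3} - \frac{787}{40} e_{1} e_{2} e_{4} - \frac{379}{90} e_{1} e_{2} e_{5} - \frac{801}{20} e_{1} e_{3} e_{4} - \frac{38}{5} e_{1} e_{3} e_{5} - \frac{51}{10} e_{1} e_{4} e_{5} - \frac{6599}{120} e_{2} e_{3} e_{4} - \frac{2183}{270} e_{2} e_{3} e_{5} - \frac{58}{3} e_{2} e_{4} e_{5} - \frac{251}{10} e_{3} e_{4} e_{5}


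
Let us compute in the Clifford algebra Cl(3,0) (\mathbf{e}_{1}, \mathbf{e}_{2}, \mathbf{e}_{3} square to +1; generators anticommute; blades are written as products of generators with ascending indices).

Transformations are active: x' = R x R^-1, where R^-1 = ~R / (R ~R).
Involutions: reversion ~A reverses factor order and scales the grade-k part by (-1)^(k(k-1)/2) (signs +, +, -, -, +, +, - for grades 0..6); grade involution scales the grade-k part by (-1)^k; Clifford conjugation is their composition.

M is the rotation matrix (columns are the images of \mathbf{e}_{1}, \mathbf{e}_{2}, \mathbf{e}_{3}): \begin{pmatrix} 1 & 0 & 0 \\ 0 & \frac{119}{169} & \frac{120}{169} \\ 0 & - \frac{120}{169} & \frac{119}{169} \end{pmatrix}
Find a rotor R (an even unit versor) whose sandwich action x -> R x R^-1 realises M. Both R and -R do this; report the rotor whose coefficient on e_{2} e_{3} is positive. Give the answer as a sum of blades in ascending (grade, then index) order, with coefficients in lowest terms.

Method: write R = a + b12*e_{1} e_{2} + b13*e_{1} e_{3} + b23*e_{2} e_{3} with a^2 + b12^2 + b13^2 + b23^2 = 1 (so R^-1 = ~R). Expanding the columns R e_j ~R gives tr M = 4a^2 - 1 and, from the antisymmetric part, M21 - M12 = -4a*b12, M13 - M31 = 4a*b13, M32 - M23 = -4a*b23.
Here tr M = \frac{407}{169}, so a^2 = (1 + tr M)/4 = \frac{144}{169} and a = ±\frac{12}{13}. Taking a = \frac{12}{13}: M21 - M12 = 0, M13 - M31 = 0, M32 - M23 = -\frac{240}{169}, giving b12 = 0, b13 = 0, b23 = \frac{5}{13}, i.e. R = \frac{12}{13} + \frac{5}{13} e_{2} e_{3}.
Its e_{2} e_{3} coefficient is already positive.
Answer: \frac{12}{13} + \frac{5}{13} e_{2} e_{3}. Uniqueness: Spin(3) -> SO(3) maps R and -R to the same rotation of trace \frac{407}{169}; fixing the sign of the e_{2} e_{3} coefficient removes the ambiguity.


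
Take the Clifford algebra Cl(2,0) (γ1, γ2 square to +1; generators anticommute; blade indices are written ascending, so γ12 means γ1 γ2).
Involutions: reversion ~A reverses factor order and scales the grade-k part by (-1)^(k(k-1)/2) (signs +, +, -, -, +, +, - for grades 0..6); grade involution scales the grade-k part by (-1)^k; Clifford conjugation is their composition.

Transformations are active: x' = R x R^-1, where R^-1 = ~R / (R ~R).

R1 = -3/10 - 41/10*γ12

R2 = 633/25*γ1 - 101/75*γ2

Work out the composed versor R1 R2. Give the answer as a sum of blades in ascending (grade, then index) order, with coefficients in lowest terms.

Distribute over the terms of R1 (each basis-blade product reordered to ascending indices, repeated generators contracted through their squares):
(-3/10) R2 = -1899/250*γ1 + 101/250*γ2
(-41/10*γ12) R2 = 4141/750*γ1 + 25953/250*γ2
Summing the partial products and collecting blades:
Answer: -778/375*γ1 + 13027/125*γ2


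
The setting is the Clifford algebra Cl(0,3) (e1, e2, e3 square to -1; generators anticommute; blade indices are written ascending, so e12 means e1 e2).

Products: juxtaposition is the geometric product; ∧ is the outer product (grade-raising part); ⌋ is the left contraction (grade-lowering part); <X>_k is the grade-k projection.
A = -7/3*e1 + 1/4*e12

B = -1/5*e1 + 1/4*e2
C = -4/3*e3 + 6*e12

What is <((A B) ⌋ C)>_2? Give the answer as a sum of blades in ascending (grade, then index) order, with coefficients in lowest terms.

step 1: -7/15 - 1/16*e1 - 1/20*e2 - 7/12*e12
step 2: 7/2 - 3/10*e1 + 3/8*e2 + 28/45*e3 - 14/5*e12
step 3: -14/5*e12
Answer: -14/5*e12


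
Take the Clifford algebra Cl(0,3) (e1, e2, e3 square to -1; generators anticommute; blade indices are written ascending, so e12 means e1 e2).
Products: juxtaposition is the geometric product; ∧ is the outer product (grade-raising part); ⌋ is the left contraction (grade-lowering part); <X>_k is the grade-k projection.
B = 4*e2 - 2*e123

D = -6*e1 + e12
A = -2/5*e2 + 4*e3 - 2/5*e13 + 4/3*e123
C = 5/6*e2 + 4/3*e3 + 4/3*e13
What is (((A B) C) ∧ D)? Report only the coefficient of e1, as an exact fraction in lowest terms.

step 1: -16/15 + 4/5*e2 + 8*e12 + 92/15*e13 - 16*e23 + 8/5*e123
step 2: -398/45 - 668/45*e1 + 1016/45*e2 - 664/45*e3 + 96/5*e12 - 4/45*e13 + 176/15*e23 + 202/45*e123
step 3: 796/15*e1 + 5698/45*e12 - 1328/15*e13 - 3832/45*e123
Answer: 796/15


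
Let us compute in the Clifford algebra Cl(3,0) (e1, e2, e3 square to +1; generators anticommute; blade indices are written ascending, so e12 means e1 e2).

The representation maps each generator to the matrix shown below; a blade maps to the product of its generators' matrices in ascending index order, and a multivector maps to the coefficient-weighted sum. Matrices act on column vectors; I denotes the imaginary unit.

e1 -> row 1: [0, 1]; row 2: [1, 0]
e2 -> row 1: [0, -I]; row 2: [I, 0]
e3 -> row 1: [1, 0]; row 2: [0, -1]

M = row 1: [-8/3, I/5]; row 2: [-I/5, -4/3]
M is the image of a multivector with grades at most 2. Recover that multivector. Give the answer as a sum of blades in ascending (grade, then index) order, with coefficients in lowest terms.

Method: 1, rho(e1), rho(e2), rho(e3) form a trace-orthogonal basis of the 2x2 complex matrices (tr(X Y) = 2 if X = Y, else 0), so M = m0*1 + m1*rho(e1) + m2*rho(e2) + m3*rho(e3) with m0 = tr(M)/2 = -2, m1 = tr(M rho(e1))/2 = 0, m2 = tr(M rho(e2))/2 = -1/5, m3 = tr(M rho(e3))/2 = -2/3.
Multiplying table entries, the bivector images are rho(e12) = I*rho(e3), rho(e13) = -I*rho(e2), rho(e23) = I*rho(e1); with real blade coefficients the real parts of m0..m3 are the coefficients of 1, e1, e2, e3 and the imaginary parts give the bivectors (e23: Im m1, e13: -Im m2, e12: Im m3).
Answer: -2 - 1/5*e2 - 2/3*e3


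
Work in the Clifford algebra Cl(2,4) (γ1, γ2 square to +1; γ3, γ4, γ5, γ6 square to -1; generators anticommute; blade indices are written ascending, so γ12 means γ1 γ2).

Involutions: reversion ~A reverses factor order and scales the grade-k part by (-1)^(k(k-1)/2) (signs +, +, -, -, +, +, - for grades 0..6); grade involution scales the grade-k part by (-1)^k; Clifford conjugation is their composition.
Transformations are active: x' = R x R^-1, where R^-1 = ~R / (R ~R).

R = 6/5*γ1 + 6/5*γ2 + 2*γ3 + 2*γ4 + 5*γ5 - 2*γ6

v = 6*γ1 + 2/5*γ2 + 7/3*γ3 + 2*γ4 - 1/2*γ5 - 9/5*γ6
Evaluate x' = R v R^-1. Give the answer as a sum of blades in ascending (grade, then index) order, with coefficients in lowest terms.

~R = 6/5*γ1 + 6/5*γ2 + 2*γ3 + 2*γ4 + 5*γ5 - 2*γ6, and R ~R = -853/25, so R^-1 = ~R / (-853/25).
R v = -313/150 - 168/25*γ12 - 46/5*γ13 - 48/5*γ14 - 153/5*γ15 + 246/25*γ16 + 2*γ23 + 8/5*γ24 - 13/5*γ25 - 34/25*γ26 - 2/3*γ34 - 38/3*γ35 + 16/15*γ36 - 11*γ45 + 2/5*γ46 - 10*γ56
Answer: -24964/4265*γ1 - 216/853*γ2 - 5345/2559*γ3 - 4492/2559*γ4 + 5689/5118*γ5 + 19901/12795*γ6


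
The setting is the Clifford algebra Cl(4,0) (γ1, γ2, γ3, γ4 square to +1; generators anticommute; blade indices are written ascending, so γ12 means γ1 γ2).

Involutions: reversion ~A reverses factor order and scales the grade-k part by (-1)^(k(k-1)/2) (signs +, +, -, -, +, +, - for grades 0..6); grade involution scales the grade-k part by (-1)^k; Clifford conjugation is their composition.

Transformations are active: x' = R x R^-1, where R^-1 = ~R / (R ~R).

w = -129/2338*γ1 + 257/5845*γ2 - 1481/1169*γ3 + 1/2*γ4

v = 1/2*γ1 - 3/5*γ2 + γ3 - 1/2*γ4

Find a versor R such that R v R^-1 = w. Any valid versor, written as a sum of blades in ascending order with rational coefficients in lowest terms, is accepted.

Equal squares first: v^2 = w^2 = 93/50. Then v + w = 520/1169*γ1 - 650/1169*γ2 - 312/1169*γ3 is a versor taking v to w, provided it is invertible.
Answer: 520/1169*γ1 - 650/1169*γ2 - 312/1169*γ3
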